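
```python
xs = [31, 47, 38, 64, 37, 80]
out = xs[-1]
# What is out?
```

xs has length 6. Negative index -1 maps to positive index 6 + (-1) = 5. xs[5] = 80.

80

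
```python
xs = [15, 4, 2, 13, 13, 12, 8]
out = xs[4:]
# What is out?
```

xs has length 7. The slice xs[4:] selects indices [4, 5, 6] (4->13, 5->12, 6->8), giving [13, 12, 8].

[13, 12, 8]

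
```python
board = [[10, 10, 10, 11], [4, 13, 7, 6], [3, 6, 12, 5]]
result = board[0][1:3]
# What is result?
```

board[0] = [10, 10, 10, 11]. board[0] has length 4. The slice board[0][1:3] selects indices [1, 2] (1->10, 2->10), giving [10, 10].

[10, 10]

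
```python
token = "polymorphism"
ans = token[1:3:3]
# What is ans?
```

token has length 12. The slice token[1:3:3] selects indices [1] (1->'o'), giving 'o'.

'o'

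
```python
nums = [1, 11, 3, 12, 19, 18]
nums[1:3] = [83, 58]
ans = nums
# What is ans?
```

nums starts as [1, 11, 3, 12, 19, 18] (length 6). The slice nums[1:3] covers indices [1, 2] with values [11, 3]. Replacing that slice with [83, 58] (same length) produces [1, 83, 58, 12, 19, 18].

[1, 83, 58, 12, 19, 18]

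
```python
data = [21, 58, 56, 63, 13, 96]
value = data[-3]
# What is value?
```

data has length 6. Negative index -3 maps to positive index 6 + (-3) = 3. data[3] = 63.

63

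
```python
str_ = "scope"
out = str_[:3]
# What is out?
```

str_ has length 5. The slice str_[:3] selects indices [0, 1, 2] (0->'s', 1->'c', 2->'o'), giving 'sco'.

'sco'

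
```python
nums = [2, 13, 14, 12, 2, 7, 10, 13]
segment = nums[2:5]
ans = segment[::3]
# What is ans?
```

nums has length 8. The slice nums[2:5] selects indices [2, 3, 4] (2->14, 3->12, 4->2), giving [14, 12, 2]. So segment = [14, 12, 2]. segment has length 3. The slice segment[::3] selects indices [0] (0->14), giving [14].

[14]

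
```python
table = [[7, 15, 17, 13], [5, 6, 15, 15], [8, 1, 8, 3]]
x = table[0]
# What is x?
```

table has 3 rows. Row 0 is [7, 15, 17, 13].

[7, 15, 17, 13]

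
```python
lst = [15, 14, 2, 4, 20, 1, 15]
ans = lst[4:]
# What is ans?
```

lst has length 7. The slice lst[4:] selects indices [4, 5, 6] (4->20, 5->1, 6->15), giving [20, 1, 15].

[20, 1, 15]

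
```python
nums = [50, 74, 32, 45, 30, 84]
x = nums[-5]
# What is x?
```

nums has length 6. Negative index -5 maps to positive index 6 + (-5) = 1. nums[1] = 74.

74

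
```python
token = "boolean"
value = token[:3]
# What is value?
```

token has length 7. The slice token[:3] selects indices [0, 1, 2] (0->'b', 1->'o', 2->'o'), giving 'boo'.

'boo'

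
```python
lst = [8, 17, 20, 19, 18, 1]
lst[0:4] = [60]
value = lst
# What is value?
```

lst starts as [8, 17, 20, 19, 18, 1] (length 6). The slice lst[0:4] covers indices [0, 1, 2, 3] with values [8, 17, 20, 19]. Replacing that slice with [60] (different length) produces [60, 18, 1].

[60, 18, 1]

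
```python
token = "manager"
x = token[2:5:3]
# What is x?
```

token has length 7. The slice token[2:5:3] selects indices [2] (2->'n'), giving 'n'.

'n'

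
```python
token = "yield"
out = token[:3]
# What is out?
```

token has length 5. The slice token[:3] selects indices [0, 1, 2] (0->'y', 1->'i', 2->'e'), giving 'yie'.

'yie'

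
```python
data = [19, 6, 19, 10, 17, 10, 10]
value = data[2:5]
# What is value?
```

data has length 7. The slice data[2:5] selects indices [2, 3, 4] (2->19, 3->10, 4->17), giving [19, 10, 17].

[19, 10, 17]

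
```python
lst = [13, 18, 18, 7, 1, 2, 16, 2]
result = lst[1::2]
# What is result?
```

lst has length 8. The slice lst[1::2] selects indices [1, 3, 5, 7] (1->18, 3->7, 5->2, 7->2), giving [18, 7, 2, 2].

[18, 7, 2, 2]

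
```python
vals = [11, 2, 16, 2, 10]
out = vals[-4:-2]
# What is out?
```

vals has length 5. The slice vals[-4:-2] selects indices [1, 2] (1->2, 2->16), giving [2, 16].

[2, 16]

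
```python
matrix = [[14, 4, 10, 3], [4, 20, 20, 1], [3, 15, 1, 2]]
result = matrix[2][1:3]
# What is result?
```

matrix[2] = [3, 15, 1, 2]. matrix[2] has length 4. The slice matrix[2][1:3] selects indices [1, 2] (1->15, 2->1), giving [15, 1].

[15, 1]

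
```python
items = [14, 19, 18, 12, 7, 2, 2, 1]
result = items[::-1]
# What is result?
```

items has length 8. The slice items[::-1] selects indices [7, 6, 5, 4, 3, 2, 1, 0] (7->1, 6->2, 5->2, 4->7, 3->12, 2->18, 1->19, 0->14), giving [1, 2, 2, 7, 12, 18, 19, 14].

[1, 2, 2, 7, 12, 18, 19, 14]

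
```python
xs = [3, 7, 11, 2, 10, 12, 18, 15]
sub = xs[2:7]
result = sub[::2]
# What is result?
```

xs has length 8. The slice xs[2:7] selects indices [2, 3, 4, 5, 6] (2->11, 3->2, 4->10, 5->12, 6->18), giving [11, 2, 10, 12, 18]. So sub = [11, 2, 10, 12, 18]. sub has length 5. The slice sub[::2] selects indices [0, 2, 4] (0->11, 2->10, 4->18), giving [11, 10, 18].

[11, 10, 18]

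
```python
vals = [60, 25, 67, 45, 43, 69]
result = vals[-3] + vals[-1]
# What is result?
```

vals has length 6. Negative index -3 maps to positive index 6 + (-3) = 3. vals[3] = 45.
vals has length 6. Negative index -1 maps to positive index 6 + (-1) = 5. vals[5] = 69.
Sum: 45 + 69 = 114.

114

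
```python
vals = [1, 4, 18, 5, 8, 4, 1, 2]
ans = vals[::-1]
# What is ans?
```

vals has length 8. The slice vals[::-1] selects indices [7, 6, 5, 4, 3, 2, 1, 0] (7->2, 6->1, 5->4, 4->8, 3->5, 2->18, 1->4, 0->1), giving [2, 1, 4, 8, 5, 18, 4, 1].

[2, 1, 4, 8, 5, 18, 4, 1]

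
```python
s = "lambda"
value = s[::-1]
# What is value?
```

s has length 6. The slice s[::-1] selects indices [5, 4, 3, 2, 1, 0] (5->'a', 4->'d', 3->'b', 2->'m', 1->'a', 0->'l'), giving 'adbmal'.

'adbmal'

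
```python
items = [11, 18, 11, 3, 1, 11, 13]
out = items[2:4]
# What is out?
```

items has length 7. The slice items[2:4] selects indices [2, 3] (2->11, 3->3), giving [11, 3].

[11, 3]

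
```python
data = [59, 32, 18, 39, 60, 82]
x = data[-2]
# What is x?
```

data has length 6. Negative index -2 maps to positive index 6 + (-2) = 4. data[4] = 60.

60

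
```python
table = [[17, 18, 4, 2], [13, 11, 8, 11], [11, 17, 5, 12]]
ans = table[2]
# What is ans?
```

table has 3 rows. Row 2 is [11, 17, 5, 12].

[11, 17, 5, 12]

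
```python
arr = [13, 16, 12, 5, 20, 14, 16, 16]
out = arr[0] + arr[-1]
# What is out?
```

arr has length 8. arr[0] = 13.
arr has length 8. Negative index -1 maps to positive index 8 + (-1) = 7. arr[7] = 16.
Sum: 13 + 16 = 29.

29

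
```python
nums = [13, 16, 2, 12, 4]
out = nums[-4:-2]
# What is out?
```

nums has length 5. The slice nums[-4:-2] selects indices [1, 2] (1->16, 2->2), giving [16, 2].

[16, 2]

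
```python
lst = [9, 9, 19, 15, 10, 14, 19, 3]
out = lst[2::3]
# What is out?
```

lst has length 8. The slice lst[2::3] selects indices [2, 5] (2->19, 5->14), giving [19, 14].

[19, 14]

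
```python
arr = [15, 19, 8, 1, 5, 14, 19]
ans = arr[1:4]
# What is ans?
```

arr has length 7. The slice arr[1:4] selects indices [1, 2, 3] (1->19, 2->8, 3->1), giving [19, 8, 1].

[19, 8, 1]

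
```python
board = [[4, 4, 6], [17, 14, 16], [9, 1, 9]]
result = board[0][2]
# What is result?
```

board[0] = [4, 4, 6]. Taking column 2 of that row yields 6.

6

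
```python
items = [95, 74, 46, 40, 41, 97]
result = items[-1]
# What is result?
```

items has length 6. Negative index -1 maps to positive index 6 + (-1) = 5. items[5] = 97.

97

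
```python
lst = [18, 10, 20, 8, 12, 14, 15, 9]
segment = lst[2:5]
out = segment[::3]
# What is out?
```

lst has length 8. The slice lst[2:5] selects indices [2, 3, 4] (2->20, 3->8, 4->12), giving [20, 8, 12]. So segment = [20, 8, 12]. segment has length 3. The slice segment[::3] selects indices [0] (0->20), giving [20].

[20]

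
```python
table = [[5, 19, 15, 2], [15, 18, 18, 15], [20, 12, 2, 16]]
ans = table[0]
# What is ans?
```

table has 3 rows. Row 0 is [5, 19, 15, 2].

[5, 19, 15, 2]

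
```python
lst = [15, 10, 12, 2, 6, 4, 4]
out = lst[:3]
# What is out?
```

lst has length 7. The slice lst[:3] selects indices [0, 1, 2] (0->15, 1->10, 2->12), giving [15, 10, 12].

[15, 10, 12]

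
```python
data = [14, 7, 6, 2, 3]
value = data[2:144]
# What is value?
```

data has length 5. The slice data[2:144] selects indices [2, 3, 4] (2->6, 3->2, 4->3), giving [6, 2, 3].

[6, 2, 3]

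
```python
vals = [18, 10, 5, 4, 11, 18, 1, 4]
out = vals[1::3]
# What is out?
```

vals has length 8. The slice vals[1::3] selects indices [1, 4, 7] (1->10, 4->11, 7->4), giving [10, 11, 4].

[10, 11, 4]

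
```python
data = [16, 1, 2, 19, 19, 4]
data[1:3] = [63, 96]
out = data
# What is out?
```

data starts as [16, 1, 2, 19, 19, 4] (length 6). The slice data[1:3] covers indices [1, 2] with values [1, 2]. Replacing that slice with [63, 96] (same length) produces [16, 63, 96, 19, 19, 4].

[16, 63, 96, 19, 19, 4]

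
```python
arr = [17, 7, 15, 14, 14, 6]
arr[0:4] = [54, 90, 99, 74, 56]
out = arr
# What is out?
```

arr starts as [17, 7, 15, 14, 14, 6] (length 6). The slice arr[0:4] covers indices [0, 1, 2, 3] with values [17, 7, 15, 14]. Replacing that slice with [54, 90, 99, 74, 56] (different length) produces [54, 90, 99, 74, 56, 14, 6].

[54, 90, 99, 74, 56, 14, 6]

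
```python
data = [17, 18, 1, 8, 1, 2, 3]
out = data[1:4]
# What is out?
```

data has length 7. The slice data[1:4] selects indices [1, 2, 3] (1->18, 2->1, 3->8), giving [18, 1, 8].

[18, 1, 8]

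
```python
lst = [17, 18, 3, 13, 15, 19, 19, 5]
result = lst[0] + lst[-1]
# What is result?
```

lst has length 8. lst[0] = 17.
lst has length 8. Negative index -1 maps to positive index 8 + (-1) = 7. lst[7] = 5.
Sum: 17 + 5 = 22.

22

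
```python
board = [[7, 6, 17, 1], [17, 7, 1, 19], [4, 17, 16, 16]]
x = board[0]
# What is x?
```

board has 3 rows. Row 0 is [7, 6, 17, 1].

[7, 6, 17, 1]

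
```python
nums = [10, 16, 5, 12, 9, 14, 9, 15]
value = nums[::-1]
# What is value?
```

nums has length 8. The slice nums[::-1] selects indices [7, 6, 5, 4, 3, 2, 1, 0] (7->15, 6->9, 5->14, 4->9, 3->12, 2->5, 1->16, 0->10), giving [15, 9, 14, 9, 12, 5, 16, 10].

[15, 9, 14, 9, 12, 5, 16, 10]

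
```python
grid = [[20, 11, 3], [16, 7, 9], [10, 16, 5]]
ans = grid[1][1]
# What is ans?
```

grid[1] = [16, 7, 9]. Taking column 1 of that row yields 7.

7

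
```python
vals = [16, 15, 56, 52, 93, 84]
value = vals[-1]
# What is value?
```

vals has length 6. Negative index -1 maps to positive index 6 + (-1) = 5. vals[5] = 84.

84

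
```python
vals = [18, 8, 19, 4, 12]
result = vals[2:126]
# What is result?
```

vals has length 5. The slice vals[2:126] selects indices [2, 3, 4] (2->19, 3->4, 4->12), giving [19, 4, 12].

[19, 4, 12]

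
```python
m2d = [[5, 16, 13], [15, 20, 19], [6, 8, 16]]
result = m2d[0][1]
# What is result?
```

m2d[0] = [5, 16, 13]. Taking column 1 of that row yields 16.

16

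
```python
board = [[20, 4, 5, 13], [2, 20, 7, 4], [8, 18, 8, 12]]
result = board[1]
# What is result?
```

board has 3 rows. Row 1 is [2, 20, 7, 4].

[2, 20, 7, 4]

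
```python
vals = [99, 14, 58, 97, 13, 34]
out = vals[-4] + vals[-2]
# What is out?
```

vals has length 6. Negative index -4 maps to positive index 6 + (-4) = 2. vals[2] = 58.
vals has length 6. Negative index -2 maps to positive index 6 + (-2) = 4. vals[4] = 13.
Sum: 58 + 13 = 71.

71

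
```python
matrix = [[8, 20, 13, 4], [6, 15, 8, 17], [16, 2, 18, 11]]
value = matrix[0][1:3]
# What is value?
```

matrix[0] = [8, 20, 13, 4]. matrix[0] has length 4. The slice matrix[0][1:3] selects indices [1, 2] (1->20, 2->13), giving [20, 13].

[20, 13]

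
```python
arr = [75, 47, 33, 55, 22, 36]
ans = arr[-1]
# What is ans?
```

arr has length 6. Negative index -1 maps to positive index 6 + (-1) = 5. arr[5] = 36.

36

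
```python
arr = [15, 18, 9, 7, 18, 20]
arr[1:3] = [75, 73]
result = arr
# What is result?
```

arr starts as [15, 18, 9, 7, 18, 20] (length 6). The slice arr[1:3] covers indices [1, 2] with values [18, 9]. Replacing that slice with [75, 73] (same length) produces [15, 75, 73, 7, 18, 20].

[15, 75, 73, 7, 18, 20]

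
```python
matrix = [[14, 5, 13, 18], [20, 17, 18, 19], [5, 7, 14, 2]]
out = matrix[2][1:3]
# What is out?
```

matrix[2] = [5, 7, 14, 2]. matrix[2] has length 4. The slice matrix[2][1:3] selects indices [1, 2] (1->7, 2->14), giving [7, 14].

[7, 14]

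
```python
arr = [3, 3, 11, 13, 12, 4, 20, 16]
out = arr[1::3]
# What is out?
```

arr has length 8. The slice arr[1::3] selects indices [1, 4, 7] (1->3, 4->12, 7->16), giving [3, 12, 16].

[3, 12, 16]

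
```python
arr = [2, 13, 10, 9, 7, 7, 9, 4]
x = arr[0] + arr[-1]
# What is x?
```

arr has length 8. arr[0] = 2.
arr has length 8. Negative index -1 maps to positive index 8 + (-1) = 7. arr[7] = 4.
Sum: 2 + 4 = 6.

6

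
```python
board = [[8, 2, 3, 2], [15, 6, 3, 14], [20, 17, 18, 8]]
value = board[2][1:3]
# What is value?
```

board[2] = [20, 17, 18, 8]. board[2] has length 4. The slice board[2][1:3] selects indices [1, 2] (1->17, 2->18), giving [17, 18].

[17, 18]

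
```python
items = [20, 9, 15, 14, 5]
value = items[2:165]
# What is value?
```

items has length 5. The slice items[2:165] selects indices [2, 3, 4] (2->15, 3->14, 4->5), giving [15, 14, 5].

[15, 14, 5]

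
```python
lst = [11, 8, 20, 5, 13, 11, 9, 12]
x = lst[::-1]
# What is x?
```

lst has length 8. The slice lst[::-1] selects indices [7, 6, 5, 4, 3, 2, 1, 0] (7->12, 6->9, 5->11, 4->13, 3->5, 2->20, 1->8, 0->11), giving [12, 9, 11, 13, 5, 20, 8, 11].

[12, 9, 11, 13, 5, 20, 8, 11]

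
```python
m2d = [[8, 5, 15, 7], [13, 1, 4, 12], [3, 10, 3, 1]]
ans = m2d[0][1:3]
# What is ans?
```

m2d[0] = [8, 5, 15, 7]. m2d[0] has length 4. The slice m2d[0][1:3] selects indices [1, 2] (1->5, 2->15), giving [5, 15].

[5, 15]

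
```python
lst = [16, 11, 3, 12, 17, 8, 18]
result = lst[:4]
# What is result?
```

lst has length 7. The slice lst[:4] selects indices [0, 1, 2, 3] (0->16, 1->11, 2->3, 3->12), giving [16, 11, 3, 12].

[16, 11, 3, 12]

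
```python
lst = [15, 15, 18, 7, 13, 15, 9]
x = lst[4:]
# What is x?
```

lst has length 7. The slice lst[4:] selects indices [4, 5, 6] (4->13, 5->15, 6->9), giving [13, 15, 9].

[13, 15, 9]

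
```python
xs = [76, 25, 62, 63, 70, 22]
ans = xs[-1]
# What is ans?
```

xs has length 6. Negative index -1 maps to positive index 6 + (-1) = 5. xs[5] = 22.

22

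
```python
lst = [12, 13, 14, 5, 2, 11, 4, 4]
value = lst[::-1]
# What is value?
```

lst has length 8. The slice lst[::-1] selects indices [7, 6, 5, 4, 3, 2, 1, 0] (7->4, 6->4, 5->11, 4->2, 3->5, 2->14, 1->13, 0->12), giving [4, 4, 11, 2, 5, 14, 13, 12].

[4, 4, 11, 2, 5, 14, 13, 12]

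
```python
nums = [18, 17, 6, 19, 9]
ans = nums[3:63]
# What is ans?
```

nums has length 5. The slice nums[3:63] selects indices [3, 4] (3->19, 4->9), giving [19, 9].

[19, 9]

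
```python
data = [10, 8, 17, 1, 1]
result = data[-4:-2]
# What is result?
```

data has length 5. The slice data[-4:-2] selects indices [1, 2] (1->8, 2->17), giving [8, 17].

[8, 17]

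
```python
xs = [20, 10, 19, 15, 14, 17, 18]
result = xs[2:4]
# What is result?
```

xs has length 7. The slice xs[2:4] selects indices [2, 3] (2->19, 3->15), giving [19, 15].

[19, 15]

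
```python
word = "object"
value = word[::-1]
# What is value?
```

word has length 6. The slice word[::-1] selects indices [5, 4, 3, 2, 1, 0] (5->'t', 4->'c', 3->'e', 2->'j', 1->'b', 0->'o'), giving 'tcejbo'.

'tcejbo'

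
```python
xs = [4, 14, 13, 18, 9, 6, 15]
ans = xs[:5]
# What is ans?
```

xs has length 7. The slice xs[:5] selects indices [0, 1, 2, 3, 4] (0->4, 1->14, 2->13, 3->18, 4->9), giving [4, 14, 13, 18, 9].

[4, 14, 13, 18, 9]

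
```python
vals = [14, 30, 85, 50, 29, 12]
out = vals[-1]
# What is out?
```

vals has length 6. Negative index -1 maps to positive index 6 + (-1) = 5. vals[5] = 12.

12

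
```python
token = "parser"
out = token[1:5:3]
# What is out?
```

token has length 6. The slice token[1:5:3] selects indices [1, 4] (1->'a', 4->'e'), giving 'ae'.

'ae'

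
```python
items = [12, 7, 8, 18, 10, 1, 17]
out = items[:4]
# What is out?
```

items has length 7. The slice items[:4] selects indices [0, 1, 2, 3] (0->12, 1->7, 2->8, 3->18), giving [12, 7, 8, 18].

[12, 7, 8, 18]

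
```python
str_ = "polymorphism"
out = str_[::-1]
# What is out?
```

str_ has length 12. The slice str_[::-1] selects indices [11, 10, 9, 8, 7, 6, 5, 4, 3, 2, 1, 0] (11->'m', 10->'s', 9->'i', 8->'h', 7->'p', 6->'r', 5->'o', 4->'m', 3->'y', 2->'l', 1->'o', 0->'p'), giving 'msihpromylop'.

'msihpromylop'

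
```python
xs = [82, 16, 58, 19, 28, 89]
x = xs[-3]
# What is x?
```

xs has length 6. Negative index -3 maps to positive index 6 + (-3) = 3. xs[3] = 19.

19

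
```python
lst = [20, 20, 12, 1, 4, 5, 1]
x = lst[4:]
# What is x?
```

lst has length 7. The slice lst[4:] selects indices [4, 5, 6] (4->4, 5->5, 6->1), giving [4, 5, 1].

[4, 5, 1]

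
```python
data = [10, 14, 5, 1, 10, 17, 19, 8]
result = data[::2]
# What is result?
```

data has length 8. The slice data[::2] selects indices [0, 2, 4, 6] (0->10, 2->5, 4->10, 6->19), giving [10, 5, 10, 19].

[10, 5, 10, 19]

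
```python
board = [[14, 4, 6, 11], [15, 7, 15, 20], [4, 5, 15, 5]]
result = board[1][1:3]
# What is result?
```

board[1] = [15, 7, 15, 20]. board[1] has length 4. The slice board[1][1:3] selects indices [1, 2] (1->7, 2->15), giving [7, 15].

[7, 15]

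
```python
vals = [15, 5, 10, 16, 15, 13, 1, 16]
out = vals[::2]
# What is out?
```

vals has length 8. The slice vals[::2] selects indices [0, 2, 4, 6] (0->15, 2->10, 4->15, 6->1), giving [15, 10, 15, 1].

[15, 10, 15, 1]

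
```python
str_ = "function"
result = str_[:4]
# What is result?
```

str_ has length 8. The slice str_[:4] selects indices [0, 1, 2, 3] (0->'f', 1->'u', 2->'n', 3->'c'), giving 'func'.

'func'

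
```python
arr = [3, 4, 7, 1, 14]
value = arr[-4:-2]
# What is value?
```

arr has length 5. The slice arr[-4:-2] selects indices [1, 2] (1->4, 2->7), giving [4, 7].

[4, 7]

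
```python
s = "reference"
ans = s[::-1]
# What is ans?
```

s has length 9. The slice s[::-1] selects indices [8, 7, 6, 5, 4, 3, 2, 1, 0] (8->'e', 7->'c', 6->'n', 5->'e', 4->'r', 3->'e', 2->'f', 1->'e', 0->'r'), giving 'ecnerefer'.

'ecnerefer'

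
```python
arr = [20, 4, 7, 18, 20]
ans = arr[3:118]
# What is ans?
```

arr has length 5. The slice arr[3:118] selects indices [3, 4] (3->18, 4->20), giving [18, 20].

[18, 20]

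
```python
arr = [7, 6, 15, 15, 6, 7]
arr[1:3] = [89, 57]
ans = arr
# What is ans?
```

arr starts as [7, 6, 15, 15, 6, 7] (length 6). The slice arr[1:3] covers indices [1, 2] with values [6, 15]. Replacing that slice with [89, 57] (same length) produces [7, 89, 57, 15, 6, 7].

[7, 89, 57, 15, 6, 7]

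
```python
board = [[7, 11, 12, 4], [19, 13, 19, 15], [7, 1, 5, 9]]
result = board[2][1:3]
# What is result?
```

board[2] = [7, 1, 5, 9]. board[2] has length 4. The slice board[2][1:3] selects indices [1, 2] (1->1, 2->5), giving [1, 5].

[1, 5]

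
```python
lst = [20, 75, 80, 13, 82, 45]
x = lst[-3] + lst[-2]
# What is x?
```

lst has length 6. Negative index -3 maps to positive index 6 + (-3) = 3. lst[3] = 13.
lst has length 6. Negative index -2 maps to positive index 6 + (-2) = 4. lst[4] = 82.
Sum: 13 + 82 = 95.

95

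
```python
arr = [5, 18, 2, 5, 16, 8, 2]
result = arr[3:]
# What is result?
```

arr has length 7. The slice arr[3:] selects indices [3, 4, 5, 6] (3->5, 4->16, 5->8, 6->2), giving [5, 16, 8, 2].

[5, 16, 8, 2]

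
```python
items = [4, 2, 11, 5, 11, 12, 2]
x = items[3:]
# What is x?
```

items has length 7. The slice items[3:] selects indices [3, 4, 5, 6] (3->5, 4->11, 5->12, 6->2), giving [5, 11, 12, 2].

[5, 11, 12, 2]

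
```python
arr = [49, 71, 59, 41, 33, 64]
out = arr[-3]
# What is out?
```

arr has length 6. Negative index -3 maps to positive index 6 + (-3) = 3. arr[3] = 41.

41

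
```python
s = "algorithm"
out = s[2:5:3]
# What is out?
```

s has length 9. The slice s[2:5:3] selects indices [2] (2->'g'), giving 'g'.

'g'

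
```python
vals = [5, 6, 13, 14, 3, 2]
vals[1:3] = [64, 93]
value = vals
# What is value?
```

vals starts as [5, 6, 13, 14, 3, 2] (length 6). The slice vals[1:3] covers indices [1, 2] with values [6, 13]. Replacing that slice with [64, 93] (same length) produces [5, 64, 93, 14, 3, 2].

[5, 64, 93, 14, 3, 2]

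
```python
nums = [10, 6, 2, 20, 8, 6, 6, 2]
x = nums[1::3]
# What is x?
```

nums has length 8. The slice nums[1::3] selects indices [1, 4, 7] (1->6, 4->8, 7->2), giving [6, 8, 2].

[6, 8, 2]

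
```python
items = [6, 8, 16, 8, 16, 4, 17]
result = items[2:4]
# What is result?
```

items has length 7. The slice items[2:4] selects indices [2, 3] (2->16, 3->8), giving [16, 8].

[16, 8]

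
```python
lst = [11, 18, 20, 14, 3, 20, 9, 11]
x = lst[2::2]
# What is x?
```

lst has length 8. The slice lst[2::2] selects indices [2, 4, 6] (2->20, 4->3, 6->9), giving [20, 3, 9].

[20, 3, 9]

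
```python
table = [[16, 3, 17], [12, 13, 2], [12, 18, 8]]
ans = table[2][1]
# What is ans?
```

table[2] = [12, 18, 8]. Taking column 1 of that row yields 18.

18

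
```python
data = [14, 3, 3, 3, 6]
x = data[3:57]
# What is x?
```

data has length 5. The slice data[3:57] selects indices [3, 4] (3->3, 4->6), giving [3, 6].

[3, 6]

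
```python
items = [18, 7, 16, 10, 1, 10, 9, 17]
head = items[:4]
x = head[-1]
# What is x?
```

items has length 8. The slice items[:4] selects indices [0, 1, 2, 3] (0->18, 1->7, 2->16, 3->10), giving [18, 7, 16, 10]. So head = [18, 7, 16, 10]. Then head[-1] = 10.

10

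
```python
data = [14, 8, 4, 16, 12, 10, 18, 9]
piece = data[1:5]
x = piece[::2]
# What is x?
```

data has length 8. The slice data[1:5] selects indices [1, 2, 3, 4] (1->8, 2->4, 3->16, 4->12), giving [8, 4, 16, 12]. So piece = [8, 4, 16, 12]. piece has length 4. The slice piece[::2] selects indices [0, 2] (0->8, 2->16), giving [8, 16].

[8, 16]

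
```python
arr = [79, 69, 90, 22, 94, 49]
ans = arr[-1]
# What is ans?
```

arr has length 6. Negative index -1 maps to positive index 6 + (-1) = 5. arr[5] = 49.

49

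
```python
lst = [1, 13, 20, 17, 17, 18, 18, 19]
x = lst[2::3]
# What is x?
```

lst has length 8. The slice lst[2::3] selects indices [2, 5] (2->20, 5->18), giving [20, 18].

[20, 18]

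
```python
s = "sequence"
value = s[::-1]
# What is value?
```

s has length 8. The slice s[::-1] selects indices [7, 6, 5, 4, 3, 2, 1, 0] (7->'e', 6->'c', 5->'n', 4->'e', 3->'u', 2->'q', 1->'e', 0->'s'), giving 'ecneuqes'.

'ecneuqes'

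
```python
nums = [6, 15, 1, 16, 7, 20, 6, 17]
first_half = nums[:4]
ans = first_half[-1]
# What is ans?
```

nums has length 8. The slice nums[:4] selects indices [0, 1, 2, 3] (0->6, 1->15, 2->1, 3->16), giving [6, 15, 1, 16]. So first_half = [6, 15, 1, 16]. Then first_half[-1] = 16.

16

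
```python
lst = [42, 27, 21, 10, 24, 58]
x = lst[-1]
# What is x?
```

lst has length 6. Negative index -1 maps to positive index 6 + (-1) = 5. lst[5] = 58.

58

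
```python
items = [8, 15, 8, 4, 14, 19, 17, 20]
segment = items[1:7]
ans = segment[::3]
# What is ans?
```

items has length 8. The slice items[1:7] selects indices [1, 2, 3, 4, 5, 6] (1->15, 2->8, 3->4, 4->14, 5->19, 6->17), giving [15, 8, 4, 14, 19, 17]. So segment = [15, 8, 4, 14, 19, 17]. segment has length 6. The slice segment[::3] selects indices [0, 3] (0->15, 3->14), giving [15, 14].

[15, 14]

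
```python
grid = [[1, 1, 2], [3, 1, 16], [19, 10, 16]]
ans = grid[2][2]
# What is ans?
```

grid[2] = [19, 10, 16]. Taking column 2 of that row yields 16.

16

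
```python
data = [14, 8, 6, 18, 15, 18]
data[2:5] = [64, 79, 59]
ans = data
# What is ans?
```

data starts as [14, 8, 6, 18, 15, 18] (length 6). The slice data[2:5] covers indices [2, 3, 4] with values [6, 18, 15]. Replacing that slice with [64, 79, 59] (same length) produces [14, 8, 64, 79, 59, 18].

[14, 8, 64, 79, 59, 18]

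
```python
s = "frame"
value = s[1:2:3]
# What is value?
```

s has length 5. The slice s[1:2:3] selects indices [1] (1->'r'), giving 'r'.

'r'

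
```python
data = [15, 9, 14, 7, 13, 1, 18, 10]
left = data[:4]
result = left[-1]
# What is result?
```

data has length 8. The slice data[:4] selects indices [0, 1, 2, 3] (0->15, 1->9, 2->14, 3->7), giving [15, 9, 14, 7]. So left = [15, 9, 14, 7]. Then left[-1] = 7.

7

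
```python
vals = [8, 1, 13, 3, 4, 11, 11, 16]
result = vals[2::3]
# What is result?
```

vals has length 8. The slice vals[2::3] selects indices [2, 5] (2->13, 5->11), giving [13, 11].

[13, 11]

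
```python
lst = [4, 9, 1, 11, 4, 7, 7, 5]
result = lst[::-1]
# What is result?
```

lst has length 8. The slice lst[::-1] selects indices [7, 6, 5, 4, 3, 2, 1, 0] (7->5, 6->7, 5->7, 4->4, 3->11, 2->1, 1->9, 0->4), giving [5, 7, 7, 4, 11, 1, 9, 4].

[5, 7, 7, 4, 11, 1, 9, 4]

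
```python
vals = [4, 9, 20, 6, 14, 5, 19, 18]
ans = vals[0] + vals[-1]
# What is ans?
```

vals has length 8. vals[0] = 4.
vals has length 8. Negative index -1 maps to positive index 8 + (-1) = 7. vals[7] = 18.
Sum: 4 + 18 = 22.

22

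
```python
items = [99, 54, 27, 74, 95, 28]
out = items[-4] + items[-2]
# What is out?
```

items has length 6. Negative index -4 maps to positive index 6 + (-4) = 2. items[2] = 27.
items has length 6. Negative index -2 maps to positive index 6 + (-2) = 4. items[4] = 95.
Sum: 27 + 95 = 122.

122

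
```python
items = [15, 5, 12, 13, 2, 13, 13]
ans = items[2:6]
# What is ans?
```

items has length 7. The slice items[2:6] selects indices [2, 3, 4, 5] (2->12, 3->13, 4->2, 5->13), giving [12, 13, 2, 13].

[12, 13, 2, 13]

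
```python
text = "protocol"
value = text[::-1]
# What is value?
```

text has length 8. The slice text[::-1] selects indices [7, 6, 5, 4, 3, 2, 1, 0] (7->'l', 6->'o', 5->'c', 4->'o', 3->'t', 2->'o', 1->'r', 0->'p'), giving 'locotorp'.

'locotorp'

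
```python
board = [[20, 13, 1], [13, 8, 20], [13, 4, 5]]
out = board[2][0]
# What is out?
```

board[2] = [13, 4, 5]. Taking column 0 of that row yields 13.

13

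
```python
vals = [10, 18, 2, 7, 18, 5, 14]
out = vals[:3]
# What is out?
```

vals has length 7. The slice vals[:3] selects indices [0, 1, 2] (0->10, 1->18, 2->2), giving [10, 18, 2].

[10, 18, 2]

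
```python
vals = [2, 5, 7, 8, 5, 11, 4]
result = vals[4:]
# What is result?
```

vals has length 7. The slice vals[4:] selects indices [4, 5, 6] (4->5, 5->11, 6->4), giving [5, 11, 4].

[5, 11, 4]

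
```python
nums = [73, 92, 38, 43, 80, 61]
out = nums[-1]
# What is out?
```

nums has length 6. Negative index -1 maps to positive index 6 + (-1) = 5. nums[5] = 61.

61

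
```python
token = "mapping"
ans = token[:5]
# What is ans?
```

token has length 7. The slice token[:5] selects indices [0, 1, 2, 3, 4] (0->'m', 1->'a', 2->'p', 3->'p', 4->'i'), giving 'mappi'.

'mappi'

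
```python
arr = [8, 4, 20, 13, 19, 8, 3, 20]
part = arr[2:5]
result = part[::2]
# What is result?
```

arr has length 8. The slice arr[2:5] selects indices [2, 3, 4] (2->20, 3->13, 4->19), giving [20, 13, 19]. So part = [20, 13, 19]. part has length 3. The slice part[::2] selects indices [0, 2] (0->20, 2->19), giving [20, 19].

[20, 19]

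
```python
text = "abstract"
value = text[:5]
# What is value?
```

text has length 8. The slice text[:5] selects indices [0, 1, 2, 3, 4] (0->'a', 1->'b', 2->'s', 3->'t', 4->'r'), giving 'abstr'.

'abstr'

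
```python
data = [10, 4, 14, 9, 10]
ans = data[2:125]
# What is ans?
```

data has length 5. The slice data[2:125] selects indices [2, 3, 4] (2->14, 3->9, 4->10), giving [14, 9, 10].

[14, 9, 10]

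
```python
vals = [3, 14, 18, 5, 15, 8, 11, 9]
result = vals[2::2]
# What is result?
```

vals has length 8. The slice vals[2::2] selects indices [2, 4, 6] (2->18, 4->15, 6->11), giving [18, 15, 11].

[18, 15, 11]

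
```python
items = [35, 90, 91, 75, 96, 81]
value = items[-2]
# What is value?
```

items has length 6. Negative index -2 maps to positive index 6 + (-2) = 4. items[4] = 96.

96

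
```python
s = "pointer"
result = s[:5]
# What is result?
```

s has length 7. The slice s[:5] selects indices [0, 1, 2, 3, 4] (0->'p', 1->'o', 2->'i', 3->'n', 4->'t'), giving 'point'.

'point'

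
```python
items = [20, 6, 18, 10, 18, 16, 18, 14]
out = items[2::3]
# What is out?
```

items has length 8. The slice items[2::3] selects indices [2, 5] (2->18, 5->16), giving [18, 16].

[18, 16]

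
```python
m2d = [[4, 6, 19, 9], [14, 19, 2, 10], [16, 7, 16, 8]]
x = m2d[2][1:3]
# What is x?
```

m2d[2] = [16, 7, 16, 8]. m2d[2] has length 4. The slice m2d[2][1:3] selects indices [1, 2] (1->7, 2->16), giving [7, 16].

[7, 16]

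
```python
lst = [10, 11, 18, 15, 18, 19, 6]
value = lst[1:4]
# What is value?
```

lst has length 7. The slice lst[1:4] selects indices [1, 2, 3] (1->11, 2->18, 3->15), giving [11, 18, 15].

[11, 18, 15]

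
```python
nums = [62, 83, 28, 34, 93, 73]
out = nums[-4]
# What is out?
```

nums has length 6. Negative index -4 maps to positive index 6 + (-4) = 2. nums[2] = 28.

28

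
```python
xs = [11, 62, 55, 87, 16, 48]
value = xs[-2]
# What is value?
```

xs has length 6. Negative index -2 maps to positive index 6 + (-2) = 4. xs[4] = 16.

16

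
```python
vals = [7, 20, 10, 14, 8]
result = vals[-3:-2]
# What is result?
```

vals has length 5. The slice vals[-3:-2] selects indices [2] (2->10), giving [10].

[10]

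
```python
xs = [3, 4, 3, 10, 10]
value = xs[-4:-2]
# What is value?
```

xs has length 5. The slice xs[-4:-2] selects indices [1, 2] (1->4, 2->3), giving [4, 3].

[4, 3]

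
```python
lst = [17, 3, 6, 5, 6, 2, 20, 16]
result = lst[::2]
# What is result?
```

lst has length 8. The slice lst[::2] selects indices [0, 2, 4, 6] (0->17, 2->6, 4->6, 6->20), giving [17, 6, 6, 20].

[17, 6, 6, 20]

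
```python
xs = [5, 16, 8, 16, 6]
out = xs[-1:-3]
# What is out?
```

xs has length 5. The slice xs[-1:-3] resolves to an empty index range, so the result is [].

[]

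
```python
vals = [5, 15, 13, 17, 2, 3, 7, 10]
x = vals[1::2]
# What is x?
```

vals has length 8. The slice vals[1::2] selects indices [1, 3, 5, 7] (1->15, 3->17, 5->3, 7->10), giving [15, 17, 3, 10].

[15, 17, 3, 10]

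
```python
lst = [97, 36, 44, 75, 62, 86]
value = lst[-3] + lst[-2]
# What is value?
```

lst has length 6. Negative index -3 maps to positive index 6 + (-3) = 3. lst[3] = 75.
lst has length 6. Negative index -2 maps to positive index 6 + (-2) = 4. lst[4] = 62.
Sum: 75 + 62 = 137.

137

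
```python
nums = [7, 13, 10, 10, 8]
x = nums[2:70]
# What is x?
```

nums has length 5. The slice nums[2:70] selects indices [2, 3, 4] (2->10, 3->10, 4->8), giving [10, 10, 8].

[10, 10, 8]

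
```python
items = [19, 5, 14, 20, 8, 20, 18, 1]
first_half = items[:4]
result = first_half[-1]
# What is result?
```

items has length 8. The slice items[:4] selects indices [0, 1, 2, 3] (0->19, 1->5, 2->14, 3->20), giving [19, 5, 14, 20]. So first_half = [19, 5, 14, 20]. Then first_half[-1] = 20.

20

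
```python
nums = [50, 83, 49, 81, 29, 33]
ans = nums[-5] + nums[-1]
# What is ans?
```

nums has length 6. Negative index -5 maps to positive index 6 + (-5) = 1. nums[1] = 83.
nums has length 6. Negative index -1 maps to positive index 6 + (-1) = 5. nums[5] = 33.
Sum: 83 + 33 = 116.

116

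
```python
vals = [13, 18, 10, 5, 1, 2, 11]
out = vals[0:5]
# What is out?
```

vals has length 7. The slice vals[0:5] selects indices [0, 1, 2, 3, 4] (0->13, 1->18, 2->10, 3->5, 4->1), giving [13, 18, 10, 5, 1].

[13, 18, 10, 5, 1]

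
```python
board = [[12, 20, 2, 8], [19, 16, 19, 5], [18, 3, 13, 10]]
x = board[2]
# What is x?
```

board has 3 rows. Row 2 is [18, 3, 13, 10].

[18, 3, 13, 10]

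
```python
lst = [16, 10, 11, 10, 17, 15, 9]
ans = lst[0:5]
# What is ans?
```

lst has length 7. The slice lst[0:5] selects indices [0, 1, 2, 3, 4] (0->16, 1->10, 2->11, 3->10, 4->17), giving [16, 10, 11, 10, 17].

[16, 10, 11, 10, 17]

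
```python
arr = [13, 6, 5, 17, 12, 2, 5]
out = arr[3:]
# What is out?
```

arr has length 7. The slice arr[3:] selects indices [3, 4, 5, 6] (3->17, 4->12, 5->2, 6->5), giving [17, 12, 2, 5].

[17, 12, 2, 5]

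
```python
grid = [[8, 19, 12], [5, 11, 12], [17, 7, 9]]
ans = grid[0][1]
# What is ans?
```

grid[0] = [8, 19, 12]. Taking column 1 of that row yields 19.

19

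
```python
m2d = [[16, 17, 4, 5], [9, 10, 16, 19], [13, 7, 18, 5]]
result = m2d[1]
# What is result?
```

m2d has 3 rows. Row 1 is [9, 10, 16, 19].

[9, 10, 16, 19]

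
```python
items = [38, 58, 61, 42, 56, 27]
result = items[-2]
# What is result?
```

items has length 6. Negative index -2 maps to positive index 6 + (-2) = 4. items[4] = 56.

56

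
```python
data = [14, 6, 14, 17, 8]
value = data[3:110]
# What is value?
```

data has length 5. The slice data[3:110] selects indices [3, 4] (3->17, 4->8), giving [17, 8].

[17, 8]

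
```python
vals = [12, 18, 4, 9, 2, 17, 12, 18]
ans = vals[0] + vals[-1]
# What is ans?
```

vals has length 8. vals[0] = 12.
vals has length 8. Negative index -1 maps to positive index 8 + (-1) = 7. vals[7] = 18.
Sum: 12 + 18 = 30.

30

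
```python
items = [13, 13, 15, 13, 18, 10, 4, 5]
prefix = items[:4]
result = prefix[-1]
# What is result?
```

items has length 8. The slice items[:4] selects indices [0, 1, 2, 3] (0->13, 1->13, 2->15, 3->13), giving [13, 13, 15, 13]. So prefix = [13, 13, 15, 13]. Then prefix[-1] = 13.

13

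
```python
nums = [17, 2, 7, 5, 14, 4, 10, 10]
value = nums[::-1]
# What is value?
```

nums has length 8. The slice nums[::-1] selects indices [7, 6, 5, 4, 3, 2, 1, 0] (7->10, 6->10, 5->4, 4->14, 3->5, 2->7, 1->2, 0->17), giving [10, 10, 4, 14, 5, 7, 2, 17].

[10, 10, 4, 14, 5, 7, 2, 17]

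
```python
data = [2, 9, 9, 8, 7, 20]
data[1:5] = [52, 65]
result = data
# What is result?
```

data starts as [2, 9, 9, 8, 7, 20] (length 6). The slice data[1:5] covers indices [1, 2, 3, 4] with values [9, 9, 8, 7]. Replacing that slice with [52, 65] (different length) produces [2, 52, 65, 20].

[2, 52, 65, 20]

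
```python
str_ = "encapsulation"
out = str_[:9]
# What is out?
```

str_ has length 13. The slice str_[:9] selects indices [0, 1, 2, 3, 4, 5, 6, 7, 8] (0->'e', 1->'n', 2->'c', 3->'a', 4->'p', 5->'s', 6->'u', 7->'l', 8->'a'), giving 'encapsula'.

'encapsula'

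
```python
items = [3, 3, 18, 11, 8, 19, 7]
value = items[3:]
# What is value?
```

items has length 7. The slice items[3:] selects indices [3, 4, 5, 6] (3->11, 4->8, 5->19, 6->7), giving [11, 8, 19, 7].

[11, 8, 19, 7]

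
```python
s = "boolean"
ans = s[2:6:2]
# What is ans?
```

s has length 7. The slice s[2:6:2] selects indices [2, 4] (2->'o', 4->'e'), giving 'oe'.

'oe'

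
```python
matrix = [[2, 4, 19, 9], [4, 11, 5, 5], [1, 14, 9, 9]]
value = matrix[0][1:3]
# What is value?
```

matrix[0] = [2, 4, 19, 9]. matrix[0] has length 4. The slice matrix[0][1:3] selects indices [1, 2] (1->4, 2->19), giving [4, 19].

[4, 19]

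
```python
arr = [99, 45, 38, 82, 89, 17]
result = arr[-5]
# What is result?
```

arr has length 6. Negative index -5 maps to positive index 6 + (-5) = 1. arr[1] = 45.

45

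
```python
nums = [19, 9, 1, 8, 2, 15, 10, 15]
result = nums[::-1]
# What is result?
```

nums has length 8. The slice nums[::-1] selects indices [7, 6, 5, 4, 3, 2, 1, 0] (7->15, 6->10, 5->15, 4->2, 3->8, 2->1, 1->9, 0->19), giving [15, 10, 15, 2, 8, 1, 9, 19].

[15, 10, 15, 2, 8, 1, 9, 19]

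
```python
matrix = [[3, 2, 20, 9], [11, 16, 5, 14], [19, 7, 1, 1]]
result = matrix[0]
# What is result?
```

matrix has 3 rows. Row 0 is [3, 2, 20, 9].

[3, 2, 20, 9]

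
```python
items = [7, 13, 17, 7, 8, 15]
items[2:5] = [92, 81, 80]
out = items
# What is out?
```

items starts as [7, 13, 17, 7, 8, 15] (length 6). The slice items[2:5] covers indices [2, 3, 4] with values [17, 7, 8]. Replacing that slice with [92, 81, 80] (same length) produces [7, 13, 92, 81, 80, 15].

[7, 13, 92, 81, 80, 15]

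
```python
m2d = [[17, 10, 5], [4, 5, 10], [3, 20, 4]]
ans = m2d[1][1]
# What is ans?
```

m2d[1] = [4, 5, 10]. Taking column 1 of that row yields 5.

5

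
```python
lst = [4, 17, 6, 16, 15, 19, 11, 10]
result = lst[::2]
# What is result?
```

lst has length 8. The slice lst[::2] selects indices [0, 2, 4, 6] (0->4, 2->6, 4->15, 6->11), giving [4, 6, 15, 11].

[4, 6, 15, 11]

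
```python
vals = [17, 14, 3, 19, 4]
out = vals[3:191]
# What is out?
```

vals has length 5. The slice vals[3:191] selects indices [3, 4] (3->19, 4->4), giving [19, 4].

[19, 4]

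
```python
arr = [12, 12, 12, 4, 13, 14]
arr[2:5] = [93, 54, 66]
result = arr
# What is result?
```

arr starts as [12, 12, 12, 4, 13, 14] (length 6). The slice arr[2:5] covers indices [2, 3, 4] with values [12, 4, 13]. Replacing that slice with [93, 54, 66] (same length) produces [12, 12, 93, 54, 66, 14].

[12, 12, 93, 54, 66, 14]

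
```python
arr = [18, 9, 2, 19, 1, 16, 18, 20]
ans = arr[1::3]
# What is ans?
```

arr has length 8. The slice arr[1::3] selects indices [1, 4, 7] (1->9, 4->1, 7->20), giving [9, 1, 20].

[9, 1, 20]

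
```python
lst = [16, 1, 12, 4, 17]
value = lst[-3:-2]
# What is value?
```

lst has length 5. The slice lst[-3:-2] selects indices [2] (2->12), giving [12].

[12]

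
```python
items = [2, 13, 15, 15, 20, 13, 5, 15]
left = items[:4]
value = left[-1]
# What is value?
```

items has length 8. The slice items[:4] selects indices [0, 1, 2, 3] (0->2, 1->13, 2->15, 3->15), giving [2, 13, 15, 15]. So left = [2, 13, 15, 15]. Then left[-1] = 15.

15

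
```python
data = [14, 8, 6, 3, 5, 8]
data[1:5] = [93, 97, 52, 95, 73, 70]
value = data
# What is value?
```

data starts as [14, 8, 6, 3, 5, 8] (length 6). The slice data[1:5] covers indices [1, 2, 3, 4] with values [8, 6, 3, 5]. Replacing that slice with [93, 97, 52, 95, 73, 70] (different length) produces [14, 93, 97, 52, 95, 73, 70, 8].

[14, 93, 97, 52, 95, 73, 70, 8]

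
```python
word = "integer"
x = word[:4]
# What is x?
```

word has length 7. The slice word[:4] selects indices [0, 1, 2, 3] (0->'i', 1->'n', 2->'t', 3->'e'), giving 'inte'.

'inte'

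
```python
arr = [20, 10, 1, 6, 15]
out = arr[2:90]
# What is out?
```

arr has length 5. The slice arr[2:90] selects indices [2, 3, 4] (2->1, 3->6, 4->15), giving [1, 6, 15].

[1, 6, 15]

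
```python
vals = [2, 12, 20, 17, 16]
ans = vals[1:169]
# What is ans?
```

vals has length 5. The slice vals[1:169] selects indices [1, 2, 3, 4] (1->12, 2->20, 3->17, 4->16), giving [12, 20, 17, 16].

[12, 20, 17, 16]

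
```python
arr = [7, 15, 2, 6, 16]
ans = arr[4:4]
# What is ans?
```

arr has length 5. The slice arr[4:4] resolves to an empty index range, so the result is [].

[]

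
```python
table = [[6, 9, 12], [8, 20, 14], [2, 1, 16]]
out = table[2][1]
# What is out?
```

table[2] = [2, 1, 16]. Taking column 1 of that row yields 1.

1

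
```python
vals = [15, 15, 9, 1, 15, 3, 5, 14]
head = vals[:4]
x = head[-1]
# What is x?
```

vals has length 8. The slice vals[:4] selects indices [0, 1, 2, 3] (0->15, 1->15, 2->9, 3->1), giving [15, 15, 9, 1]. So head = [15, 15, 9, 1]. Then head[-1] = 1.

1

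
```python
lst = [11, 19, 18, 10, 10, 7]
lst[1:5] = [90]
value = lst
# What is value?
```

lst starts as [11, 19, 18, 10, 10, 7] (length 6). The slice lst[1:5] covers indices [1, 2, 3, 4] with values [19, 18, 10, 10]. Replacing that slice with [90] (different length) produces [11, 90, 7].

[11, 90, 7]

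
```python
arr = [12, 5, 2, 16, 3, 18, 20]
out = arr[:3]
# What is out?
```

arr has length 7. The slice arr[:3] selects indices [0, 1, 2] (0->12, 1->5, 2->2), giving [12, 5, 2].

[12, 5, 2]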